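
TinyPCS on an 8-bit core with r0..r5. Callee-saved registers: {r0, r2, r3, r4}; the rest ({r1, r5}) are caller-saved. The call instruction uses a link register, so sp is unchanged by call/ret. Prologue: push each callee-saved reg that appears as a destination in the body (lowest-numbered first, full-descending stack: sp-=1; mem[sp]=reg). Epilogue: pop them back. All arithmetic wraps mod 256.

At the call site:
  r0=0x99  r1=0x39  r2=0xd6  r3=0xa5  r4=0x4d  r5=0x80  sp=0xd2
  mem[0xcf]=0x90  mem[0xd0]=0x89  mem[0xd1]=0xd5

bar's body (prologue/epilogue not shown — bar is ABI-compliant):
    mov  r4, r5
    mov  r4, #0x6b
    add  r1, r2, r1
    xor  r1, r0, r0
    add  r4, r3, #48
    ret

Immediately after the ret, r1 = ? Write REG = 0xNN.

prologue: push r4 -> mem[0xd1]=0x4d, sp=0xd1
body[0] mov  r4, r5 -> r4=0x80
body[1] mov  r4, #0x6b -> r4=0x6b
body[2] add  r1, r2, r1 -> r1=0x0f
body[3] xor  r1, r0, r0 -> r1=0x00
body[4] add  r4, r3, #48 -> r4=0xd5
epilogue: pop r4=0x4d, sp=0xd2
r1 is caller-saved -> body value

REG = 0x00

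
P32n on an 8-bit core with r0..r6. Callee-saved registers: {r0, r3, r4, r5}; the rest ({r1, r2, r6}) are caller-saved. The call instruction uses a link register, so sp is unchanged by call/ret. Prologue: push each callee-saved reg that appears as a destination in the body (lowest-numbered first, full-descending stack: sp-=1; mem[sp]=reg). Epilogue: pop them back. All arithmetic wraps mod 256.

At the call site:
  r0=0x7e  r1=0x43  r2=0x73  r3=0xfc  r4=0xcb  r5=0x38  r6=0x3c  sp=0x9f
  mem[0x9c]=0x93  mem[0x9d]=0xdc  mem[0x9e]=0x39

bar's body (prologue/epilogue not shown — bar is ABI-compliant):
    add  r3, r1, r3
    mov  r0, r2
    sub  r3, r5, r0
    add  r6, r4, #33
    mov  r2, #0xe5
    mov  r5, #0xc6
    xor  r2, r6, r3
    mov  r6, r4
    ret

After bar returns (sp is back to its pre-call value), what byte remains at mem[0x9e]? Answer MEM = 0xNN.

MEM = 0x7e

prologue: push r0 -> mem[0x9e]=0x7e, sp=0x9e
prologue: push r3 -> mem[0x9d]=0xfc, sp=0x9d
prologue: push r5 -> mem[0x9c]=0x38, sp=0x9c
body[0] add  r3, r1, r3 -> r3=0x3f
body[1] mov  r0, r2 -> r0=0x73
body[2] sub  r3, r5, r0 -> r3=0xc5
body[3] add  r6, r4, #33 -> r6=0xec
body[4] mov  r2, #0xe5 -> r2=0xe5
body[5] mov  r5, #0xc6 -> r5=0xc6
body[6] xor  r2, r6, r3 -> r2=0x29
body[7] mov  r6, r4 -> r6=0xcb
epilogue: pop r5=0x38, sp=0x9d
epilogue: pop r3=0xfc, sp=0x9e
epilogue: pop r0=0x7e, sp=0x9f
prologue pushed ['r0', 'r3', 'r5'] at ['0x9e', '0x9d', '0x9c']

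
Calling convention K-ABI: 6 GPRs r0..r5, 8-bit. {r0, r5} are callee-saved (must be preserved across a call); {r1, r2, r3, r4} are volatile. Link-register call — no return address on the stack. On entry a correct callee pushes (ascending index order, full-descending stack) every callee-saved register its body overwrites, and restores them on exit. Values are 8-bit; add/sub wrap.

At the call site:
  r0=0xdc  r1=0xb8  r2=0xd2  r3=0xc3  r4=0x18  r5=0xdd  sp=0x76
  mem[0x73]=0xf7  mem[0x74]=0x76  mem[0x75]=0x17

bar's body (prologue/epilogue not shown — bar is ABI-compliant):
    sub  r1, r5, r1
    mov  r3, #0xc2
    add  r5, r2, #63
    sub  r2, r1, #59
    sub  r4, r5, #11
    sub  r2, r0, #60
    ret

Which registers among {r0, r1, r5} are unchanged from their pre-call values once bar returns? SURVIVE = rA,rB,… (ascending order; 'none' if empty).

prologue: push r5 → mem[0x75]=0xdd, sp=0x75
body[0] sub  r1, r5, r1 → r1=0x25
body[1] mov  r3, #0xc2 → r3=0xc2
body[2] add  r5, r2, #63 → r5=0x11
body[3] sub  r2, r1, #59 → r2=0xea
body[4] sub  r4, r5, #11 → r4=0x06
body[5] sub  r2, r0, #60 → r2=0xa0
epilogue: pop r5=0xdd, sp=0x76
r0: callee-saved, written=False
r1: caller-saved, written=True
r5: callee-saved, written=True

SURVIVE = r0,r5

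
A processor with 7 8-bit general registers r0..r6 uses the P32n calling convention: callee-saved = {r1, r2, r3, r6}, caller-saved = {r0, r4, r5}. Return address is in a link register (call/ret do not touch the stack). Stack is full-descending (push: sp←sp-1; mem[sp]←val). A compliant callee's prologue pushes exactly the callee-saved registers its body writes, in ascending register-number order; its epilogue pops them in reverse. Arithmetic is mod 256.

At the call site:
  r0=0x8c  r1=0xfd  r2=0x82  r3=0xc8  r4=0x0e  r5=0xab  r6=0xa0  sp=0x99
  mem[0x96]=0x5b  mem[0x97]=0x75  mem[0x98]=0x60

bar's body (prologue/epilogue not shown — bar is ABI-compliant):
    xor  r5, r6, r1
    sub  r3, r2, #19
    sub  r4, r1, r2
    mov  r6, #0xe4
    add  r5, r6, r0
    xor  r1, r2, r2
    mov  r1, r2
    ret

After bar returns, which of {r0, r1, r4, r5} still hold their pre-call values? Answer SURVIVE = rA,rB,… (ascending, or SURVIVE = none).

SURVIVE = r0,r1

prologue: push r1 → mem[0x98]=0xfd, sp=0x98
prologue: push r3 → mem[0x97]=0xc8, sp=0x97
prologue: push r6 → mem[0x96]=0xa0, sp=0x96
body[0] xor  r5, r6, r1 → r5=0x5d
body[1] sub  r3, r2, #19 → r3=0x6f
body[2] sub  r4, r1, r2 → r4=0x7b
body[3] mov  r6, #0xe4 → r6=0xe4
body[4] add  r5, r6, r0 → r5=0x70
body[5] xor  r1, r2, r2 → r1=0x00
body[6] mov  r1, r2 → r1=0x82
epilogue: pop r6=0xa0, sp=0x97
epilogue: pop r3=0xc8, sp=0x98
epilogue: pop r1=0xfd, sp=0x99
r0: caller-saved, written=False
r1: callee-saved, written=True
r4: caller-saved, written=True
r5: caller-saved, written=True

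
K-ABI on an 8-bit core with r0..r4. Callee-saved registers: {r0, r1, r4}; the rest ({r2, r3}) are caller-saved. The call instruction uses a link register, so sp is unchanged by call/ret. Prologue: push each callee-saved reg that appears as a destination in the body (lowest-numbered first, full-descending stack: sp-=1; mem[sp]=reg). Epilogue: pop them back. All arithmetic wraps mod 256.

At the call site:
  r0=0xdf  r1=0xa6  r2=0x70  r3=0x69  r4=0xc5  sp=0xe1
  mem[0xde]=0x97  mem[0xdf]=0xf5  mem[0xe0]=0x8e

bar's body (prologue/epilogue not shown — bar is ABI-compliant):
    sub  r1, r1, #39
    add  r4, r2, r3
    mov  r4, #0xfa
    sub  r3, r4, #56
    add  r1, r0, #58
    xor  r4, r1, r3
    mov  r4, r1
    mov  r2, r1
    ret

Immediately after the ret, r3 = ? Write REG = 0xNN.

prologue: push r1 → mem[0xe0]=0xa6, sp=0xe0
prologue: push r4 → mem[0xdf]=0xc5, sp=0xdf
body[0] sub  r1, r1, #39 → r1=0x7f
body[1] add  r4, r2, r3 → r4=0xd9
body[2] mov  r4, #0xfa → r4=0xfa
body[3] sub  r3, r4, #56 → r3=0xc2
body[4] add  r1, r0, #58 → r1=0x19
body[5] xor  r4, r1, r3 → r4=0xdb
body[6] mov  r4, r1 → r4=0x19
body[7] mov  r2, r1 → r2=0x19
epilogue: pop r4=0xc5, sp=0xe0
epilogue: pop r1=0xa6, sp=0xe1
r3 is caller-saved → body value

REG = 0xc2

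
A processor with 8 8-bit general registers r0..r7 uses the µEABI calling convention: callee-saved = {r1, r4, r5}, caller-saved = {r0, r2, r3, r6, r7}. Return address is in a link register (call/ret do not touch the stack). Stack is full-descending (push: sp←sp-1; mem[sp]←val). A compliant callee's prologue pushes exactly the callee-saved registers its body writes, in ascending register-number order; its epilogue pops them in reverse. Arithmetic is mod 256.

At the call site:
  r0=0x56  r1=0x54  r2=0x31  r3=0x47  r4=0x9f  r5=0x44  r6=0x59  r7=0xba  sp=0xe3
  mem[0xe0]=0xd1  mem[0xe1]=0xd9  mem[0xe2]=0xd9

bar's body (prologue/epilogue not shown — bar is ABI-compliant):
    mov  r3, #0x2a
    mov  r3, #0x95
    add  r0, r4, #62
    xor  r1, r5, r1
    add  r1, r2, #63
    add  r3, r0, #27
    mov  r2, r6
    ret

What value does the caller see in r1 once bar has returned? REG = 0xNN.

REG = 0x54

prologue: push r1 → mem[0xe2]=0x54, sp=0xe2
body[0] mov  r3, #0x2a → r3=0x2a
body[1] mov  r3, #0x95 → r3=0x95
body[2] add  r0, r4, #62 → r0=0xdd
body[3] xor  r1, r5, r1 → r1=0x10
body[4] add  r1, r2, #63 → r1=0x70
body[5] add  r3, r0, #27 → r3=0xf8
body[6] mov  r2, r6 → r2=0x59
epilogue: pop r1=0x54, sp=0xe3
r1 is callee-saved → restored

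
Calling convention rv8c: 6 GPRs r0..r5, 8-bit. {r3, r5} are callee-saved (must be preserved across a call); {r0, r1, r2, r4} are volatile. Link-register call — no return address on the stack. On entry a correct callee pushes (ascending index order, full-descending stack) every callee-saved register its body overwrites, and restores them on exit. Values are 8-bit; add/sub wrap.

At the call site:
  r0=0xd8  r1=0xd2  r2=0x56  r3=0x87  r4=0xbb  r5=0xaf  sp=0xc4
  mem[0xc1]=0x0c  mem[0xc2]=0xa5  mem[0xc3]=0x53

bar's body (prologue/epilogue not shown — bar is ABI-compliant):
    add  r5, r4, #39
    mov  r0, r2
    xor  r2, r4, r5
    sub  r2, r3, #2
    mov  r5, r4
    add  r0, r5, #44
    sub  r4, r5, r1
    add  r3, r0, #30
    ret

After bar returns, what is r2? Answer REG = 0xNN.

REG = 0x85

prologue: push r3 -> mem[0xc3]=0x87, sp=0xc3
prologue: push r5 -> mem[0xc2]=0xaf, sp=0xc2
body[0] add  r5, r4, #39 -> r5=0xe2
body[1] mov  r0, r2 -> r0=0x56
body[2] xor  r2, r4, r5 -> r2=0x59
body[3] sub  r2, r3, #2 -> r2=0x85
body[4] mov  r5, r4 -> r5=0xbb
body[5] add  r0, r5, #44 -> r0=0xe7
body[6] sub  r4, r5, r1 -> r4=0xe9
body[7] add  r3, r0, #30 -> r3=0x05
epilogue: pop r5=0xaf, sp=0xc3
epilogue: pop r3=0x87, sp=0xc4
r2 is caller-saved -> body value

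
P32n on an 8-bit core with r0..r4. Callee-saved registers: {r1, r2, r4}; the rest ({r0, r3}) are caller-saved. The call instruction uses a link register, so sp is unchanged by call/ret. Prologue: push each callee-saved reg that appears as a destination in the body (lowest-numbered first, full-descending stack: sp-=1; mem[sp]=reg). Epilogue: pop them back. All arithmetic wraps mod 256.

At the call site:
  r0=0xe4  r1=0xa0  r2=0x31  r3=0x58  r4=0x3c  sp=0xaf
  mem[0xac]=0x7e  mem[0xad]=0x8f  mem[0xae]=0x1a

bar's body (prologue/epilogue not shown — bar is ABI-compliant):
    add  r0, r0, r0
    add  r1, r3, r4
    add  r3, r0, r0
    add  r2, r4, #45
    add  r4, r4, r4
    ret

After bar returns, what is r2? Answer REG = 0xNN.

REG = 0x31

prologue: push r1 -> mem[0xae]=0xa0, sp=0xae
prologue: push r2 -> mem[0xad]=0x31, sp=0xad
prologue: push r4 -> mem[0xac]=0x3c, sp=0xac
body[0] add  r0, r0, r0 -> r0=0xc8
body[1] add  r1, r3, r4 -> r1=0x94
body[2] add  r3, r0, r0 -> r3=0x90
body[3] add  r2, r4, #45 -> r2=0x69
body[4] add  r4, r4, r4 -> r4=0x78
epilogue: pop r4=0x3c, sp=0xad
epilogue: pop r2=0x31, sp=0xae
epilogue: pop r1=0xa0, sp=0xaf
r2 is callee-saved -> restored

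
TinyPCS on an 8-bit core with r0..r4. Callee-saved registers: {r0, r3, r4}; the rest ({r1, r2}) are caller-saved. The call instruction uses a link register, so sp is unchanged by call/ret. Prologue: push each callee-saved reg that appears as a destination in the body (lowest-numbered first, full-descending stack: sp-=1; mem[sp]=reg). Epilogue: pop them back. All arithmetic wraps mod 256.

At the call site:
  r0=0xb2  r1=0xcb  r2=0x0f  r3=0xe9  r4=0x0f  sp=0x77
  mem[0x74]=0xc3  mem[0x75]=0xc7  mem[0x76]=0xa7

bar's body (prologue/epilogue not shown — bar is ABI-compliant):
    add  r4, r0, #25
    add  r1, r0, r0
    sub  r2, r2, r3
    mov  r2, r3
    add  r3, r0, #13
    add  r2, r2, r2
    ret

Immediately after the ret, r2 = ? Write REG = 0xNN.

prologue: push r3 → mem[0x76]=0xe9, sp=0x76
prologue: push r4 → mem[0x75]=0x0f, sp=0x75
body[0] add  r4, r0, #25 → r4=0xcb
body[1] add  r1, r0, r0 → r1=0x64
body[2] sub  r2, r2, r3 → r2=0x26
body[3] mov  r2, r3 → r2=0xe9
body[4] add  r3, r0, #13 → r3=0xbf
body[5] add  r2, r2, r2 → r2=0xd2
epilogue: pop r4=0x0f, sp=0x76
epilogue: pop r3=0xe9, sp=0x77
r2 is caller-saved → body value

REG = 0xd2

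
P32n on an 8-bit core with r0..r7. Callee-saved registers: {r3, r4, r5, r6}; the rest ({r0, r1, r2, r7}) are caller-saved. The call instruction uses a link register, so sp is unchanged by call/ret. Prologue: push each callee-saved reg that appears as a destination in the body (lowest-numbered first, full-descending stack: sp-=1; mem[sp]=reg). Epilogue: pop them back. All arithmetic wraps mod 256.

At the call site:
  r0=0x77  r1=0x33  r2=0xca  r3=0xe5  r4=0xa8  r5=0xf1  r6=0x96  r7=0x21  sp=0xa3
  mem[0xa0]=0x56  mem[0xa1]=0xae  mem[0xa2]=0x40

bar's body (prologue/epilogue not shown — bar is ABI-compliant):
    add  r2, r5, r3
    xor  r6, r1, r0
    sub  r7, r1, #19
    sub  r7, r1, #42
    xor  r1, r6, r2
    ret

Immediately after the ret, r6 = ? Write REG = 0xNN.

prologue: push r6 → mem[0xa2]=0x96, sp=0xa2
body[0] add  r2, r5, r3 → r2=0xd6
body[1] xor  r6, r1, r0 → r6=0x44
body[2] sub  r7, r1, #19 → r7=0x20
body[3] sub  r7, r1, #42 → r7=0x09
body[4] xor  r1, r6, r2 → r1=0x92
epilogue: pop r6=0x96, sp=0xa3
r6 is callee-saved → restored

REG = 0x96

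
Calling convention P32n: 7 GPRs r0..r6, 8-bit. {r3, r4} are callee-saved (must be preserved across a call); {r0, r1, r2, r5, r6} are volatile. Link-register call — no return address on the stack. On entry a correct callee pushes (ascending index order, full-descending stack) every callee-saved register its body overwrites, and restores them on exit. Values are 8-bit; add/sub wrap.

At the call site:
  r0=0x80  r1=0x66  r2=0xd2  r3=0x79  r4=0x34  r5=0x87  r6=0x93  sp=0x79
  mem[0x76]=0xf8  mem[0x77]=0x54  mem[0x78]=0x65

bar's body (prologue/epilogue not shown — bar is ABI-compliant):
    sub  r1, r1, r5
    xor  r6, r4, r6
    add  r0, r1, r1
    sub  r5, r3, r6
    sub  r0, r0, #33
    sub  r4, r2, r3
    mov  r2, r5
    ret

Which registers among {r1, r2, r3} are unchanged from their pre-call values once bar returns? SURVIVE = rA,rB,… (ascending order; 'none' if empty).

prologue: push r4 → mem[0x78]=0x34, sp=0x78
body[0] sub  r1, r1, r5 → r1=0xdf
body[1] xor  r6, r4, r6 → r6=0xa7
body[2] add  r0, r1, r1 → r0=0xbe
body[3] sub  r5, r3, r6 → r5=0xd2
body[4] sub  r0, r0, #33 → r0=0x9d
body[5] sub  r4, r2, r3 → r4=0x59
body[6] mov  r2, r5 → r2=0xd2
epilogue: pop r4=0x34, sp=0x79
r1: caller-saved, written=True
r2: caller-saved, written=True
r3: callee-saved, written=False

SURVIVE = r2,r3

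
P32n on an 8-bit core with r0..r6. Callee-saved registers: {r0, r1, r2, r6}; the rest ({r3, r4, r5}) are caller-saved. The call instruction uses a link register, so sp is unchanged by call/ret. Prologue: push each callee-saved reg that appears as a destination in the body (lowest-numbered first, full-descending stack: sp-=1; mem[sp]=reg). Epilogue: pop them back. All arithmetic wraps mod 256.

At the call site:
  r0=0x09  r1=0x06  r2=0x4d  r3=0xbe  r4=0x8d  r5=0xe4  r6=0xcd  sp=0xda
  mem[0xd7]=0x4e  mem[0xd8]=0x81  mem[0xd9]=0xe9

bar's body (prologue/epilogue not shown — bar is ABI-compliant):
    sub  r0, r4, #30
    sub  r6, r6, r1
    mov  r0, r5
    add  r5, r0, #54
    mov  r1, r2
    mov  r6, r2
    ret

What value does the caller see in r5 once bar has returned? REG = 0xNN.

prologue: push r0 → mem[0xd9]=0x09, sp=0xd9
prologue: push r1 → mem[0xd8]=0x06, sp=0xd8
prologue: push r6 → mem[0xd7]=0xcd, sp=0xd7
body[0] sub  r0, r4, #30 → r0=0x6f
body[1] sub  r6, r6, r1 → r6=0xc7
body[2] mov  r0, r5 → r0=0xe4
body[3] add  r5, r0, #54 → r5=0x1a
body[4] mov  r1, r2 → r1=0x4d
body[5] mov  r6, r2 → r6=0x4d
epilogue: pop r6=0xcd, sp=0xd8
epilogue: pop r1=0x06, sp=0xd9
epilogue: pop r0=0x09, sp=0xda
r5 is caller-saved → body value

REG = 0x1a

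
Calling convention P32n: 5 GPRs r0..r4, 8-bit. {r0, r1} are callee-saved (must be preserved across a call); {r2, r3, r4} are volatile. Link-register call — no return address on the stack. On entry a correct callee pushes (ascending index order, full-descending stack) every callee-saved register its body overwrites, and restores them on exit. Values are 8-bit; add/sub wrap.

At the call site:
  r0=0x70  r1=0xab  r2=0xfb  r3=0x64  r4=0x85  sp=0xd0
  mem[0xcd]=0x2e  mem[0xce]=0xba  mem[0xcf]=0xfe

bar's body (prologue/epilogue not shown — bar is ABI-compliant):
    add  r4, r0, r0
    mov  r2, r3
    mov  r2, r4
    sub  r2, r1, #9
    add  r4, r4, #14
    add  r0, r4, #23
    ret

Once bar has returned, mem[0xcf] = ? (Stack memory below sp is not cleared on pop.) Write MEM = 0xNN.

MEM = 0x70

prologue: push r0 → mem[0xcf]=0x70, sp=0xcf
body[0] add  r4, r0, r0 → r4=0xe0
body[1] mov  r2, r3 → r2=0x64
body[2] mov  r2, r4 → r2=0xe0
body[3] sub  r2, r1, #9 → r2=0xa2
body[4] add  r4, r4, #14 → r4=0xee
body[5] add  r0, r4, #23 → r0=0x05
epilogue: pop r0=0x70, sp=0xd0
prologue pushed ['r0'] at ['0xcf']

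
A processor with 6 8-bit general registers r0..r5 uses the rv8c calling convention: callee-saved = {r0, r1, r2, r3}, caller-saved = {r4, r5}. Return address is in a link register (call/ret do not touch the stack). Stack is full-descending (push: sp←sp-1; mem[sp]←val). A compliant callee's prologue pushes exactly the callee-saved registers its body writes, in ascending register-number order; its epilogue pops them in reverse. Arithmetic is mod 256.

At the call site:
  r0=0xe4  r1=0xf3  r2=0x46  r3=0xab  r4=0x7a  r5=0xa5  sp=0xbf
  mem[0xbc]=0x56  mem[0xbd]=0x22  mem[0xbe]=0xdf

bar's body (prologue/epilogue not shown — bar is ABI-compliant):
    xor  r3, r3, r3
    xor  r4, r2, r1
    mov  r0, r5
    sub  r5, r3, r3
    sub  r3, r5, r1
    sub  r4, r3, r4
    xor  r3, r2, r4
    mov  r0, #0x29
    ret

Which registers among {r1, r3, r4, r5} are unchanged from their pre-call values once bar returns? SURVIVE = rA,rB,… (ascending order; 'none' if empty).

SURVIVE = r1,r3

prologue: push r0 → mem[0xbe]=0xe4, sp=0xbe
prologue: push r3 → mem[0xbd]=0xab, sp=0xbd
body[0] xor  r3, r3, r3 → r3=0x00
body[1] xor  r4, r2, r1 → r4=0xb5
body[2] mov  r0, r5 → r0=0xa5
body[3] sub  r5, r3, r3 → r5=0x00
body[4] sub  r3, r5, r1 → r3=0x0d
body[5] sub  r4, r3, r4 → r4=0x58
body[6] xor  r3, r2, r4 → r3=0x1e
body[7] mov  r0, #0x29 → r0=0x29
epilogue: pop r3=0xab, sp=0xbe
epilogue: pop r0=0xe4, sp=0xbf
r1: callee-saved, written=False
r3: callee-saved, written=True
r4: caller-saved, written=True
r5: caller-saved, written=True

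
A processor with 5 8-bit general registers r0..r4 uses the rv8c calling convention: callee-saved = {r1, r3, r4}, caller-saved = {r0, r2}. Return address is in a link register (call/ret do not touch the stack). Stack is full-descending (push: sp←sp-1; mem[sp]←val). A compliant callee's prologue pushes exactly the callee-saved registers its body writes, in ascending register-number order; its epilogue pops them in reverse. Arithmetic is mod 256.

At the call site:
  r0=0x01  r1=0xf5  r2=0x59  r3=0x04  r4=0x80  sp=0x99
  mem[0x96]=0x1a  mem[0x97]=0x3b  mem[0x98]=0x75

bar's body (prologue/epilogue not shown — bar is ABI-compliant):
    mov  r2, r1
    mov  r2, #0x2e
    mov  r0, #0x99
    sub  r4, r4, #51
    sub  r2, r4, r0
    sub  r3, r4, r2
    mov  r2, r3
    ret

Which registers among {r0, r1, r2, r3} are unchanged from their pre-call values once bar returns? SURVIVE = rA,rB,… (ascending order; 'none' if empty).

SURVIVE = r1,r3

prologue: push r3 → mem[0x98]=0x04, sp=0x98
prologue: push r4 → mem[0x97]=0x80, sp=0x97
body[0] mov  r2, r1 → r2=0xf5
body[1] mov  r2, #0x2e → r2=0x2e
body[2] mov  r0, #0x99 → r0=0x99
body[3] sub  r4, r4, #51 → r4=0x4d
body[4] sub  r2, r4, r0 → r2=0xb4
body[5] sub  r3, r4, r2 → r3=0x99
body[6] mov  r2, r3 → r2=0x99
epilogue: pop r4=0x80, sp=0x98
epilogue: pop r3=0x04, sp=0x99
r0: caller-saved, written=True
r1: callee-saved, written=False
r2: caller-saved, written=True
r3: callee-saved, written=True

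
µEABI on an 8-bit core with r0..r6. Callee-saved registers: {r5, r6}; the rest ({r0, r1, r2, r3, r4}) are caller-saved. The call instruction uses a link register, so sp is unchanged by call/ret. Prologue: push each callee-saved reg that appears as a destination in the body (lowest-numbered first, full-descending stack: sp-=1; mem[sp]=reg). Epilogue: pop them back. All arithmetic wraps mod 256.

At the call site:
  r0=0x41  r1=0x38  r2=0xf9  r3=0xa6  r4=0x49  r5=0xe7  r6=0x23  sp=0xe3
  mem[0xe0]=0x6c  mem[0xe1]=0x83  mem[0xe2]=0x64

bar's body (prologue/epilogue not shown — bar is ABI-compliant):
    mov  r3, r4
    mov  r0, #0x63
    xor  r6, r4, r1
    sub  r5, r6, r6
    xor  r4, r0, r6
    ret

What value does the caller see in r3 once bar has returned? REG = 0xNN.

REG = 0x49

prologue: push r5 -> mem[0xe2]=0xe7, sp=0xe2
prologue: push r6 -> mem[0xe1]=0x23, sp=0xe1
body[0] mov  r3, r4 -> r3=0x49
body[1] mov  r0, #0x63 -> r0=0x63
body[2] xor  r6, r4, r1 -> r6=0x71
body[3] sub  r5, r6, r6 -> r5=0x00
body[4] xor  r4, r0, r6 -> r4=0x12
epilogue: pop r6=0x23, sp=0xe2
epilogue: pop r5=0xe7, sp=0xe3
r3 is caller-saved -> body value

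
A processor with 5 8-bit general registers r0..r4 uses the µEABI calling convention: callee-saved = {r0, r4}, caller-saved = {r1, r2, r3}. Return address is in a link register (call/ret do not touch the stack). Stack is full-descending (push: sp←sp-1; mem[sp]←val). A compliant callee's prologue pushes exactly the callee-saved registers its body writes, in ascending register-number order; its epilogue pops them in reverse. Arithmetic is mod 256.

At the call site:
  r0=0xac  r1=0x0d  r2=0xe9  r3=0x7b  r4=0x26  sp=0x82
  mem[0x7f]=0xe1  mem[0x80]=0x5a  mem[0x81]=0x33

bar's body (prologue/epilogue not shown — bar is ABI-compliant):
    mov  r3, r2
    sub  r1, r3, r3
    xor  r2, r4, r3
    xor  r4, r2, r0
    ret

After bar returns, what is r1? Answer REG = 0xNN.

REG = 0x00

prologue: push r4 -> mem[0x81]=0x26, sp=0x81
body[0] mov  r3, r2 -> r3=0xe9
body[1] sub  r1, r3, r3 -> r1=0x00
body[2] xor  r2, r4, r3 -> r2=0xcf
body[3] xor  r4, r2, r0 -> r4=0x63
epilogue: pop r4=0x26, sp=0x82
r1 is caller-saved -> body value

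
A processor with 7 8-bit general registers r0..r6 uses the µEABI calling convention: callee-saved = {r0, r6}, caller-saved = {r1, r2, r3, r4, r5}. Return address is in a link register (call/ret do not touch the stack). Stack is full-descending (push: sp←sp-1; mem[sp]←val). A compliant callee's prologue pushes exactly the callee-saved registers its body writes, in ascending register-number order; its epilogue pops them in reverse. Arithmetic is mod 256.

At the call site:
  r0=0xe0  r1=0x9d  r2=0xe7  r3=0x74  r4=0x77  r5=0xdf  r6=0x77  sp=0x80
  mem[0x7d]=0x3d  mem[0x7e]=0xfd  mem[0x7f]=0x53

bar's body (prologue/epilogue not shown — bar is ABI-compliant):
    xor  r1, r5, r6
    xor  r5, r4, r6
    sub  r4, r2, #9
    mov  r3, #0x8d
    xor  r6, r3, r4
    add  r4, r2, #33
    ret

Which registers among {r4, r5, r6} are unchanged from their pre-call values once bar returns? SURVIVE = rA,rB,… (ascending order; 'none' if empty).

prologue: push r6 -> mem[0x7f]=0x77, sp=0x7f
body[0] xor  r1, r5, r6 -> r1=0xa8
body[1] xor  r5, r4, r6 -> r5=0x00
body[2] sub  r4, r2, #9 -> r4=0xde
body[3] mov  r3, #0x8d -> r3=0x8d
body[4] xor  r6, r3, r4 -> r6=0x53
body[5] add  r4, r2, #33 -> r4=0x08
epilogue: pop r6=0x77, sp=0x80
r4: caller-saved, written=True
r5: caller-saved, written=True
r6: callee-saved, written=True

SURVIVE = r6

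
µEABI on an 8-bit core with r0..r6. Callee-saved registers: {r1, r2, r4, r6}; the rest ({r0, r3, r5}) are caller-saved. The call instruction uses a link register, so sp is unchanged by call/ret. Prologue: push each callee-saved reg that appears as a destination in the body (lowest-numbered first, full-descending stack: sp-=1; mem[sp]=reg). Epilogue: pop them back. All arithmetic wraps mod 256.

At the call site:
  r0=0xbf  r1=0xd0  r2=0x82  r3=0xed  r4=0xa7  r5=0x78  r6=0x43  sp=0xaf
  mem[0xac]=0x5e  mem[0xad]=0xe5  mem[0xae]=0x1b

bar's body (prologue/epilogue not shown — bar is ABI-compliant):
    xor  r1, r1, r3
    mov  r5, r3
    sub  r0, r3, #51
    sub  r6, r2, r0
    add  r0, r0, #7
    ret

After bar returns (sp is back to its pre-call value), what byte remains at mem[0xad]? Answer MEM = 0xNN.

MEM = 0x43

prologue: push r1 -> mem[0xae]=0xd0, sp=0xae
prologue: push r6 -> mem[0xad]=0x43, sp=0xad
body[0] xor  r1, r1, r3 -> r1=0x3d
body[1] mov  r5, r3 -> r5=0xed
body[2] sub  r0, r3, #51 -> r0=0xba
body[3] sub  r6, r2, r0 -> r6=0xc8
body[4] add  r0, r0, #7 -> r0=0xc1
epilogue: pop r6=0x43, sp=0xae
epilogue: pop r1=0xd0, sp=0xaf
prologue pushed ['r1', 'r6'] at ['0xae', '0xad']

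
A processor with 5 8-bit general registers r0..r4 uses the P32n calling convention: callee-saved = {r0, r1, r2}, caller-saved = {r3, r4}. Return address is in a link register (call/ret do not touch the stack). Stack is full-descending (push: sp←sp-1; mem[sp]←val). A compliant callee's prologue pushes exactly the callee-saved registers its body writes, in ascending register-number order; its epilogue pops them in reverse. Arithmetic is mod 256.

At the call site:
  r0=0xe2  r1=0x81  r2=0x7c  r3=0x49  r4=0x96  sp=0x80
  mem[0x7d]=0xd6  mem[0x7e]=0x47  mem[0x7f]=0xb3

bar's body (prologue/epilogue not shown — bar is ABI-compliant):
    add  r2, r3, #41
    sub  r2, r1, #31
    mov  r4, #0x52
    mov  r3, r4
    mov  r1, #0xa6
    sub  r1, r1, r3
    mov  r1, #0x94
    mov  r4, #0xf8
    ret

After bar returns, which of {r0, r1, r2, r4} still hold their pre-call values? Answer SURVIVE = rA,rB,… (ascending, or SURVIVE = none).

prologue: push r1 -> mem[0x7f]=0x81, sp=0x7f
prologue: push r2 -> mem[0x7e]=0x7c, sp=0x7e
body[0] add  r2, r3, #41 -> r2=0x72
body[1] sub  r2, r1, #31 -> r2=0x62
body[2] mov  r4, #0x52 -> r4=0x52
body[3] mov  r3, r4 -> r3=0x52
body[4] mov  r1, #0xa6 -> r1=0xa6
body[5] sub  r1, r1, r3 -> r1=0x54
body[6] mov  r1, #0x94 -> r1=0x94
body[7] mov  r4, #0xf8 -> r4=0xf8
epilogue: pop r2=0x7c, sp=0x7f
epilogue: pop r1=0x81, sp=0x80
r0: callee-saved, written=False
r1: callee-saved, written=True
r2: callee-saved, written=True
r4: caller-saved, written=True

SURVIVE = r0,r1,r2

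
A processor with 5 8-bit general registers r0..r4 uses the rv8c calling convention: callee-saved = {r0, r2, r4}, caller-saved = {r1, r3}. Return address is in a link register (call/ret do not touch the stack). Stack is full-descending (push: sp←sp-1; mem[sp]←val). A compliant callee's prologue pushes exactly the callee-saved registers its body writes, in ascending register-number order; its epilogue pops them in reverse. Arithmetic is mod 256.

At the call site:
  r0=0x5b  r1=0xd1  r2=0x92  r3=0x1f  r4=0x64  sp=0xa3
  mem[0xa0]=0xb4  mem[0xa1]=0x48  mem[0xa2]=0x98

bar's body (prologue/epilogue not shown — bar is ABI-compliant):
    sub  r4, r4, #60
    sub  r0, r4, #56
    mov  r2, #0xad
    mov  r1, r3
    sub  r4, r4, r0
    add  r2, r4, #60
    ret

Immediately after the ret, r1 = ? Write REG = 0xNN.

prologue: push r0 -> mem[0xa2]=0x5b, sp=0xa2
prologue: push r2 -> mem[0xa1]=0x92, sp=0xa1
prologue: push r4 -> mem[0xa0]=0x64, sp=0xa0
body[0] sub  r4, r4, #60 -> r4=0x28
body[1] sub  r0, r4, #56 -> r0=0xf0
body[2] mov  r2, #0xad -> r2=0xad
body[3] mov  r1, r3 -> r1=0x1f
body[4] sub  r4, r4, r0 -> r4=0x38
body[5] add  r2, r4, #60 -> r2=0x74
epilogue: pop r4=0x64, sp=0xa1
epilogue: pop r2=0x92, sp=0xa2
epilogue: pop r0=0x5b, sp=0xa3
r1 is caller-saved -> body value

REG = 0x1f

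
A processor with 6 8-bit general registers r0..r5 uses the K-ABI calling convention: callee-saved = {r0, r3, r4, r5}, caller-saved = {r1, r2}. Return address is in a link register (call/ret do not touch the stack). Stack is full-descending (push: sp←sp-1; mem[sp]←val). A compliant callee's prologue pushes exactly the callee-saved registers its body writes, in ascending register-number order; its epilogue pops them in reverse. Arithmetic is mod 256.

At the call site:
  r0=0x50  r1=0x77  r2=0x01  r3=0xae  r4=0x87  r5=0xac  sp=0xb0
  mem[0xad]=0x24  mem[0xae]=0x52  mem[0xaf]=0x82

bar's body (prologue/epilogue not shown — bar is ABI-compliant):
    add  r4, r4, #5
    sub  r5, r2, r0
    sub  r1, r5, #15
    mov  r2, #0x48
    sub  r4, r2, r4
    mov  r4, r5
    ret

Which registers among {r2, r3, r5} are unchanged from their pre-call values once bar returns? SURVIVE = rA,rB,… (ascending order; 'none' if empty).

prologue: push r4 → mem[0xaf]=0x87, sp=0xaf
prologue: push r5 → mem[0xae]=0xac, sp=0xae
body[0] add  r4, r4, #5 → r4=0x8c
body[1] sub  r5, r2, r0 → r5=0xb1
body[2] sub  r1, r5, #15 → r1=0xa2
body[3] mov  r2, #0x48 → r2=0x48
body[4] sub  r4, r2, r4 → r4=0xbc
body[5] mov  r4, r5 → r4=0xb1
epilogue: pop r5=0xac, sp=0xaf
epilogue: pop r4=0x87, sp=0xb0
r2: caller-saved, written=True
r3: callee-saved, written=False
r5: callee-saved, written=True

SURVIVE = r3,r5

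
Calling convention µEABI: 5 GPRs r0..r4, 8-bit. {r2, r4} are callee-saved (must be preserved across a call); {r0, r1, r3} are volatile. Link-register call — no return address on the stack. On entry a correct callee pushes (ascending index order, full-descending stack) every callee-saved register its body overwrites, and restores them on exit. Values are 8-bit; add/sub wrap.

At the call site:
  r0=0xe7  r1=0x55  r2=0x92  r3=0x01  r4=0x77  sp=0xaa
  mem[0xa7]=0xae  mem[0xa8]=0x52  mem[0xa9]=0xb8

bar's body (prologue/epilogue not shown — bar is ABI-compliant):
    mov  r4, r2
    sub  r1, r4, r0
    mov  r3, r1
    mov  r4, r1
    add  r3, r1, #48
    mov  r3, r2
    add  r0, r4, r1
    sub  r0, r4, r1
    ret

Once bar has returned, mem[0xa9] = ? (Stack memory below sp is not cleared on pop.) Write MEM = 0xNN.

MEM = 0x77

prologue: push r4 -> mem[0xa9]=0x77, sp=0xa9
body[0] mov  r4, r2 -> r4=0x92
body[1] sub  r1, r4, r0 -> r1=0xab
body[2] mov  r3, r1 -> r3=0xab
body[3] mov  r4, r1 -> r4=0xab
body[4] add  r3, r1, #48 -> r3=0xdb
body[5] mov  r3, r2 -> r3=0x92
body[6] add  r0, r4, r1 -> r0=0x56
body[7] sub  r0, r4, r1 -> r0=0x00
epilogue: pop r4=0x77, sp=0xaa
prologue pushed ['r4'] at ['0xa9']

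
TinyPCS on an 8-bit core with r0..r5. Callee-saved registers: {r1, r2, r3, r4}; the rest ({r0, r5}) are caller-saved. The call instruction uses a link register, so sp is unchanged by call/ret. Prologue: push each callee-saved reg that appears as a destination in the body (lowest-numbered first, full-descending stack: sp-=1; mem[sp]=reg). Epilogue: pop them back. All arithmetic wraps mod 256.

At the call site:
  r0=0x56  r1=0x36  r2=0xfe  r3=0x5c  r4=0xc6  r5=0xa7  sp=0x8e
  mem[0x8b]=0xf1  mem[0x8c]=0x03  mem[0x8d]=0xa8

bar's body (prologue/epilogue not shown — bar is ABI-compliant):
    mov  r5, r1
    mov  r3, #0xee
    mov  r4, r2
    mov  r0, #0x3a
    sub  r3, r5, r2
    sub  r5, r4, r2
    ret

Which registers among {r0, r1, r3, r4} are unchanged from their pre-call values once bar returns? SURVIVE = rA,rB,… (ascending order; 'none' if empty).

prologue: push r3 -> mem[0x8d]=0x5c, sp=0x8d
prologue: push r4 -> mem[0x8c]=0xc6, sp=0x8c
body[0] mov  r5, r1 -> r5=0x36
body[1] mov  r3, #0xee -> r3=0xee
body[2] mov  r4, r2 -> r4=0xfe
body[3] mov  r0, #0x3a -> r0=0x3a
body[4] sub  r3, r5, r2 -> r3=0x38
body[5] sub  r5, r4, r2 -> r5=0x00
epilogue: pop r4=0xc6, sp=0x8d
epilogue: pop r3=0x5c, sp=0x8e
r0: caller-saved, written=True
r1: callee-saved, written=False
r3: callee-saved, written=True
r4: callee-saved, written=True

SURVIVE = r1,r3,r4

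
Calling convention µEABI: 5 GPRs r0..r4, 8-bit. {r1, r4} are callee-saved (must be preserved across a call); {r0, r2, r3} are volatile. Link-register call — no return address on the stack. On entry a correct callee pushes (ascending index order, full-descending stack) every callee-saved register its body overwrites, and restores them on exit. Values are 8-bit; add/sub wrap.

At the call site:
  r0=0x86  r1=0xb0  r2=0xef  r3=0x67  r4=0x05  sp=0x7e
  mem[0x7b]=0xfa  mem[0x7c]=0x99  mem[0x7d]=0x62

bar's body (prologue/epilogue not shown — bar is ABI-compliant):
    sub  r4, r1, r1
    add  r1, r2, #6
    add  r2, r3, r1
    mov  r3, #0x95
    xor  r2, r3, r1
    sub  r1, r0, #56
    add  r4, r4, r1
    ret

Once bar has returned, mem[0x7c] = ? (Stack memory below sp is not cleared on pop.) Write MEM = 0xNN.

MEM = 0x05

prologue: push r1 -> mem[0x7d]=0xb0, sp=0x7d
prologue: push r4 -> mem[0x7c]=0x05, sp=0x7c
body[0] sub  r4, r1, r1 -> r4=0x00
body[1] add  r1, r2, #6 -> r1=0xf5
body[2] add  r2, r3, r1 -> r2=0x5c
body[3] mov  r3, #0x95 -> r3=0x95
body[4] xor  r2, r3, r1 -> r2=0x60
body[5] sub  r1, r0, #56 -> r1=0x4e
body[6] add  r4, r4, r1 -> r4=0x4e
epilogue: pop r4=0x05, sp=0x7d
epilogue: pop r1=0xb0, sp=0x7e
prologue pushed ['r1', 'r4'] at ['0x7d', '0x7c']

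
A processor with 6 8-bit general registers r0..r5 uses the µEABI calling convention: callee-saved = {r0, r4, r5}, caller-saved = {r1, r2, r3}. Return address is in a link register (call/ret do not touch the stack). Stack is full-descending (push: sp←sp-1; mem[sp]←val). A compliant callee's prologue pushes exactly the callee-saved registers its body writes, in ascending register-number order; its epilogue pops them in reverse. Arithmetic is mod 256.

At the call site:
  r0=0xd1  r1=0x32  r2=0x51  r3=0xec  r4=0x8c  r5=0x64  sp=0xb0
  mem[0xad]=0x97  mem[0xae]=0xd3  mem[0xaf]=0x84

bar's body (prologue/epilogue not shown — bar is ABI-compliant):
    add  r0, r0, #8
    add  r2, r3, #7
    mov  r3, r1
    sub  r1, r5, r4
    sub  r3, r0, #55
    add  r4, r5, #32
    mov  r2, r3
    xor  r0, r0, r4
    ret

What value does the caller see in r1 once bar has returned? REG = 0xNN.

prologue: push r0 → mem[0xaf]=0xd1, sp=0xaf
prologue: push r4 → mem[0xae]=0x8c, sp=0xae
body[0] add  r0, r0, #8 → r0=0xd9
body[1] add  r2, r3, #7 → r2=0xf3
body[2] mov  r3, r1 → r3=0x32
body[3] sub  r1, r5, r4 → r1=0xd8
body[4] sub  r3, r0, #55 → r3=0xa2
body[5] add  r4, r5, #32 → r4=0x84
body[6] mov  r2, r3 → r2=0xa2
body[7] xor  r0, r0, r4 → r0=0x5d
epilogue: pop r4=0x8c, sp=0xaf
epilogue: pop r0=0xd1, sp=0xb0
r1 is caller-saved → body value

REG = 0xd8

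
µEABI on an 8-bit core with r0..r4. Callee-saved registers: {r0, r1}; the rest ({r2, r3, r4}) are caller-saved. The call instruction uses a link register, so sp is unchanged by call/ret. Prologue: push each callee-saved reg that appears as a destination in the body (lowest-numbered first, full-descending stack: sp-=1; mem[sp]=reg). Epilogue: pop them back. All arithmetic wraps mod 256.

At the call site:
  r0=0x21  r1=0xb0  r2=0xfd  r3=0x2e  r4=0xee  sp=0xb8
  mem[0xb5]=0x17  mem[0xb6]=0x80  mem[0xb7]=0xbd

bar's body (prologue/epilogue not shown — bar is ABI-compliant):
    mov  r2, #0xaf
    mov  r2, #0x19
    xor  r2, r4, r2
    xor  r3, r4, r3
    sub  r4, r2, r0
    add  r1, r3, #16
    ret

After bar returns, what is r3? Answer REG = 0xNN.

REG = 0xc0

prologue: push r1 → mem[0xb7]=0xb0, sp=0xb7
body[0] mov  r2, #0xaf → r2=0xaf
body[1] mov  r2, #0x19 → r2=0x19
body[2] xor  r2, r4, r2 → r2=0xf7
body[3] xor  r3, r4, r3 → r3=0xc0
body[4] sub  r4, r2, r0 → r4=0xd6
body[5] add  r1, r3, #16 → r1=0xd0
epilogue: pop r1=0xb0, sp=0xb8
r3 is caller-saved → body value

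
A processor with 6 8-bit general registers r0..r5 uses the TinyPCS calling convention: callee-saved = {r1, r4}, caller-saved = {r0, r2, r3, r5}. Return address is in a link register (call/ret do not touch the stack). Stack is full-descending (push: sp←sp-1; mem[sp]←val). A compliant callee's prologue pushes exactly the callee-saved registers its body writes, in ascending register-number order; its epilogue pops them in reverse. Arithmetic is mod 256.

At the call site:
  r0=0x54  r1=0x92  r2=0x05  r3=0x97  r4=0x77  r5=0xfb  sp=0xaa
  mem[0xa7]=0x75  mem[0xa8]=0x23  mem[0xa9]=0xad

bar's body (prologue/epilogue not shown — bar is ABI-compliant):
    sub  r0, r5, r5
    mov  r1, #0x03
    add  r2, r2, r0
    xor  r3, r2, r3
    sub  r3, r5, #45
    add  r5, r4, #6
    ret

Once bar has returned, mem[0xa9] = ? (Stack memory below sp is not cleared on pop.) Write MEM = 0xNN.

prologue: push r1 -> mem[0xa9]=0x92, sp=0xa9
body[0] sub  r0, r5, r5 -> r0=0x00
body[1] mov  r1, #0x03 -> r1=0x03
body[2] add  r2, r2, r0 -> r2=0x05
body[3] xor  r3, r2, r3 -> r3=0x92
body[4] sub  r3, r5, #45 -> r3=0xce
body[5] add  r5, r4, #6 -> r5=0x7d
epilogue: pop r1=0x92, sp=0xaa
prologue pushed ['r1'] at ['0xa9']

MEM = 0x92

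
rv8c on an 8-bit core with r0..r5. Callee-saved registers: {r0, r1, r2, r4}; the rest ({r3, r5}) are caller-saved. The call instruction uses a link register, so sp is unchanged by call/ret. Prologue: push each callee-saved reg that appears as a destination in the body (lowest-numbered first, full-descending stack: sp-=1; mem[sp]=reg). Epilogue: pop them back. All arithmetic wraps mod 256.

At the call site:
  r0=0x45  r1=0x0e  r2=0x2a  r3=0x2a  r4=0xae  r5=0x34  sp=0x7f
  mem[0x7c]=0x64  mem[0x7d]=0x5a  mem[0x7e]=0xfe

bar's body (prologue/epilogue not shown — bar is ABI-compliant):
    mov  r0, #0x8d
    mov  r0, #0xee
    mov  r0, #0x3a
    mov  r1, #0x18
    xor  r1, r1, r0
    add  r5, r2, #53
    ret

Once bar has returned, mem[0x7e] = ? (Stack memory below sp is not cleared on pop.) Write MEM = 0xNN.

prologue: push r0 -> mem[0x7e]=0x45, sp=0x7e
prologue: push r1 -> mem[0x7d]=0x0e, sp=0x7d
body[0] mov  r0, #0x8d -> r0=0x8d
body[1] mov  r0, #0xee -> r0=0xee
body[2] mov  r0, #0x3a -> r0=0x3a
body[3] mov  r1, #0x18 -> r1=0x18
body[4] xor  r1, r1, r0 -> r1=0x22
body[5] add  r5, r2, #53 -> r5=0x5f
epilogue: pop r1=0x0e, sp=0x7e
epilogue: pop r0=0x45, sp=0x7f
prologue pushed ['r0', 'r1'] at ['0x7e', '0x7d']

MEM = 0x45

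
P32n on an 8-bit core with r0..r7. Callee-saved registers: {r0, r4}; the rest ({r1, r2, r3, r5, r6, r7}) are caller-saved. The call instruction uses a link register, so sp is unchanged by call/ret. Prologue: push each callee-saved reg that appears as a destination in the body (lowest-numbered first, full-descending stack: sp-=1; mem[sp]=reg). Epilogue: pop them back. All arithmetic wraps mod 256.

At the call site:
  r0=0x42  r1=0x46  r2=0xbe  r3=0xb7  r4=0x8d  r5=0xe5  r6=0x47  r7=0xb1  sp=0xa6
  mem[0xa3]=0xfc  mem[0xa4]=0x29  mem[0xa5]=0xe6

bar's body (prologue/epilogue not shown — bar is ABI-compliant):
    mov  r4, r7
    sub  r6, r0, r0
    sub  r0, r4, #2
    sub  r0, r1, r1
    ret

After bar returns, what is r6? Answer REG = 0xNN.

prologue: push r0 → mem[0xa5]=0x42, sp=0xa5
prologue: push r4 → mem[0xa4]=0x8d, sp=0xa4
body[0] mov  r4, r7 → r4=0xb1
body[1] sub  r6, r0, r0 → r6=0x00
body[2] sub  r0, r4, #2 → r0=0xaf
body[3] sub  r0, r1, r1 → r0=0x00
epilogue: pop r4=0x8d, sp=0xa5
epilogue: pop r0=0x42, sp=0xa6
r6 is caller-saved → body value

REG = 0x00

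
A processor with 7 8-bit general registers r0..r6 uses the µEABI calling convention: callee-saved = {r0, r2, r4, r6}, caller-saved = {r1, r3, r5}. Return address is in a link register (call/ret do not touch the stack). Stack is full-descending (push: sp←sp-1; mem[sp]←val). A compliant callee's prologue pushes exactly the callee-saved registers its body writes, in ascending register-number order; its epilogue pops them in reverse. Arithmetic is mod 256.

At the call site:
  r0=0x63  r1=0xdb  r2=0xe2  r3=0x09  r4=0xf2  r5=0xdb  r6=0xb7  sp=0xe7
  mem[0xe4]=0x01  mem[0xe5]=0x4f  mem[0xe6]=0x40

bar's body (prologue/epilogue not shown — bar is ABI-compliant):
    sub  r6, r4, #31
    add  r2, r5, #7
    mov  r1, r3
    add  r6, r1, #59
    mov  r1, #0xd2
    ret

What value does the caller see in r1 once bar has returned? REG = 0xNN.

REG = 0xd2

prologue: push r2 → mem[0xe6]=0xe2, sp=0xe6
prologue: push r6 → mem[0xe5]=0xb7, sp=0xe5
body[0] sub  r6, r4, #31 → r6=0xd3
body[1] add  r2, r5, #7 → r2=0xe2
body[2] mov  r1, r3 → r1=0x09
body[3] add  r6, r1, #59 → r6=0x44
body[4] mov  r1, #0xd2 → r1=0xd2
epilogue: pop r6=0xb7, sp=0xe6
epilogue: pop r2=0xe2, sp=0xe7
r1 is caller-saved → body value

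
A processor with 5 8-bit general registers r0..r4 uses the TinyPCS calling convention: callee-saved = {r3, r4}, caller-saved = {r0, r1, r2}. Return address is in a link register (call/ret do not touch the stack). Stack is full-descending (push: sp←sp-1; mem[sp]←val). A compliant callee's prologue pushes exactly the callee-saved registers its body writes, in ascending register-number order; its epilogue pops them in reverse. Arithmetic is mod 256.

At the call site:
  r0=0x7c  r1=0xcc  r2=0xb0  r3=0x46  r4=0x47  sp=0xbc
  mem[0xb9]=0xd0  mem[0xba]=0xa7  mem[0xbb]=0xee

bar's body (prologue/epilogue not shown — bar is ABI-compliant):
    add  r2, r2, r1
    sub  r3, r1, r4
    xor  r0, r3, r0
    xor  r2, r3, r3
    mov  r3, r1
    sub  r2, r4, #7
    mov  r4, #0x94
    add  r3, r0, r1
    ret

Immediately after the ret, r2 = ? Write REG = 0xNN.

REG = 0x40

prologue: push r3 -> mem[0xbb]=0x46, sp=0xbb
prologue: push r4 -> mem[0xba]=0x47, sp=0xba
body[0] add  r2, r2, r1 -> r2=0x7c
body[1] sub  r3, r1, r4 -> r3=0x85
body[2] xor  r0, r3, r0 -> r0=0xf9
body[3] xor  r2, r3, r3 -> r2=0x00
body[4] mov  r3, r1 -> r3=0xcc
body[5] sub  r2, r4, #7 -> r2=0x40
body[6] mov  r4, #0x94 -> r4=0x94
body[7] add  r3, r0, r1 -> r3=0xc5
epilogue: pop r4=0x47, sp=0xbb
epilogue: pop r3=0x46, sp=0xbc
r2 is caller-saved -> body value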